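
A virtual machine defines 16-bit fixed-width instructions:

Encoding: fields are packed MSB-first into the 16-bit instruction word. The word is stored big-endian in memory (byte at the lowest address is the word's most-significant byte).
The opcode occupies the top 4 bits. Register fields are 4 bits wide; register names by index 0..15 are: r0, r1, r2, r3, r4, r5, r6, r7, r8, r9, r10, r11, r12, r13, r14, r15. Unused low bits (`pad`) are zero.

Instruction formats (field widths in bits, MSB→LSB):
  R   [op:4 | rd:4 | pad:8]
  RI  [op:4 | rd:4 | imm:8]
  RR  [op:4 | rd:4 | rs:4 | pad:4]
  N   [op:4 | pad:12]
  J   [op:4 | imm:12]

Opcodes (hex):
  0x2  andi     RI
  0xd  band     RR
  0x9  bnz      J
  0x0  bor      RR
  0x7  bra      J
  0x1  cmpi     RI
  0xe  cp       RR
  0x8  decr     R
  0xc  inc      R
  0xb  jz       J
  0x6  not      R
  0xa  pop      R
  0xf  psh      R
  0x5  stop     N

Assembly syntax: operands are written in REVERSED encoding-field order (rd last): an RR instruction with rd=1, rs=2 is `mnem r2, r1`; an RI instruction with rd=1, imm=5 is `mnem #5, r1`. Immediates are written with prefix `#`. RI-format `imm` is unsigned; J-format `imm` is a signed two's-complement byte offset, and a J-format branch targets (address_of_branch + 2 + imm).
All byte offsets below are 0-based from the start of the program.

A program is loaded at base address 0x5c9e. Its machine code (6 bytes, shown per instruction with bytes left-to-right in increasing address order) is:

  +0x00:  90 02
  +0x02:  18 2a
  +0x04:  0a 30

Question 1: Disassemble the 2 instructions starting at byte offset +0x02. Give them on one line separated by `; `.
cmpi #42, r8; bor r3, r10

[02] 18 2a → 0x182a
  op=0x182a>>12=0x1 ⇒ cmpi (RI)
  [11:8] rd=8 = r8
  [7:0] imm=42 = #42
[04] 0a 30 → 0x0a30
  op=0x0a30>>12=0x0 ⇒ bor (RR)
  [11:8] rd=10 = r10
  [7:4] rs=3 = r3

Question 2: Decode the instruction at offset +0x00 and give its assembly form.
off 0x00: read 90 02 as big → 0x9002
  opcode bits[15:12]=0x9: bnz/J
  [11:0] imm=2 = #2

bnz #2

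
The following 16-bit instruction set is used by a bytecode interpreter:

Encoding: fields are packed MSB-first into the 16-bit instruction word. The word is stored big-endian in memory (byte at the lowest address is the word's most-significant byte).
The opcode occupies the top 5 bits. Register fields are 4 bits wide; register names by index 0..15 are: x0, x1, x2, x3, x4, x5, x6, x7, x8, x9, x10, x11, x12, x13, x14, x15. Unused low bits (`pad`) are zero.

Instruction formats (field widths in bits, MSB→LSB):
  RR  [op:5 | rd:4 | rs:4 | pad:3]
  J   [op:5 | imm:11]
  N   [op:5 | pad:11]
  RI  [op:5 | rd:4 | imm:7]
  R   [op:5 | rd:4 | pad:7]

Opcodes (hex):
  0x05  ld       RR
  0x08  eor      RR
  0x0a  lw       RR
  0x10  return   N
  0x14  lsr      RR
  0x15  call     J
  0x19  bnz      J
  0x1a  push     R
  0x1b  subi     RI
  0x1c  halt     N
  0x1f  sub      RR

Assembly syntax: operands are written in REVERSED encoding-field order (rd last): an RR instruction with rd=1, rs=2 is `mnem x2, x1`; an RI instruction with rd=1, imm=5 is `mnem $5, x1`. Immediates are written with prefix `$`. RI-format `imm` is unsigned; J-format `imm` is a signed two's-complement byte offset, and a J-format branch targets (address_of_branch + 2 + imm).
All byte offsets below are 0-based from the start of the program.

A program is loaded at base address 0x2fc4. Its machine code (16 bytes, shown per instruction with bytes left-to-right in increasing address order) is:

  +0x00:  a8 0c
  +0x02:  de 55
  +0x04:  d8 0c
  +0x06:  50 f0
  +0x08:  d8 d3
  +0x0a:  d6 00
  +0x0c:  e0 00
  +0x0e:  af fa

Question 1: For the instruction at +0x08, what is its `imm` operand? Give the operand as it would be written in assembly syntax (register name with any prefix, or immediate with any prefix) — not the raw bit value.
$83

[08] d8 d3 → 0xd8d3
  op=0xd8d3>>11=0x1b ⇒ subi (RI)
  [10:7] rd=1 = x1
  [6:0] imm=83 = $83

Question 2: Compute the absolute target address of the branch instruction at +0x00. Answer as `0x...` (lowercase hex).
@+00  big-endian(a8 0c) = 0xa80c
  op=0xa80c>>11=0x15 ⇒ call (J)
  imm: (w>>0)&0x7ff=0xc → $12
  target = base 0x2fc4 + off 0x00 + 2 + imm 12 = 0x2fd2

0x2fd2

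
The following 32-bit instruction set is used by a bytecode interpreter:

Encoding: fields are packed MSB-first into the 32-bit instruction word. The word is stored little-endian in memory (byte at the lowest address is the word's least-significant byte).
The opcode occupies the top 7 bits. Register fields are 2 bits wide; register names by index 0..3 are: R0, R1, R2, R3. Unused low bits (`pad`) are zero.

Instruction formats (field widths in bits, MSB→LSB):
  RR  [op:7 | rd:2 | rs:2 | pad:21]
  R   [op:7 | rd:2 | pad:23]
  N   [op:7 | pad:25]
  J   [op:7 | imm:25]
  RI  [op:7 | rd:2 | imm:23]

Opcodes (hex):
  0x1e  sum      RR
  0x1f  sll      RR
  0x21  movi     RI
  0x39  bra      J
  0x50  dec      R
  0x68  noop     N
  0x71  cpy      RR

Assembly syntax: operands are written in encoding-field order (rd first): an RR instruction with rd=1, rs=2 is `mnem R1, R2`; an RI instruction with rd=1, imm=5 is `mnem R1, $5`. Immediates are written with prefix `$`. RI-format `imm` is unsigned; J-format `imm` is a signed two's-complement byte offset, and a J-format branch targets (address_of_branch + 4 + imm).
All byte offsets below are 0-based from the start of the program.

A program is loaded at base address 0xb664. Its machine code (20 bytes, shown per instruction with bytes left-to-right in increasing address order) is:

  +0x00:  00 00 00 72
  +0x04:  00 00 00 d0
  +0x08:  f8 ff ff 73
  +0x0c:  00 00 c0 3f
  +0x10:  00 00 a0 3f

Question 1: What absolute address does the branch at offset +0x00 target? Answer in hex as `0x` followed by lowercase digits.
0xb668

[00] 00 00 00 72 → 0x72000000
  op=0x72000000>>25=0x39 ⇒ bra (J)
  imm@[24:0]=0x0 ⇒ $0
  target = base 0xb664 + off 0x00 + 4 + imm 0 = 0xb668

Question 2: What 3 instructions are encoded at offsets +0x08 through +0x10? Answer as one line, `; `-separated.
[08] f8 ff ff 73 → 0x73fffff8
  op=0x73fffff8>>25=0x39 ⇒ bra (J)
  imm@[24:0]=0x1fffff8 (s25→-8) ⇒ $-8
[0c] 00 00 c0 3f → 0x3fc00000
  op=0x3fc00000>>25=0x1f ⇒ sll (RR)
  rd@[24:23]=0x3 ⇒ R3
  rs@[22:21]=0x2 ⇒ R2
[10] 00 00 a0 3f → 0x3fa00000
  op=0x3fa00000>>25=0x1f ⇒ sll (RR)
  rd@[24:23]=0x3 ⇒ R3
  rs@[22:21]=0x1 ⇒ R1

bra $-8; sll R3, R2; sll R3, R1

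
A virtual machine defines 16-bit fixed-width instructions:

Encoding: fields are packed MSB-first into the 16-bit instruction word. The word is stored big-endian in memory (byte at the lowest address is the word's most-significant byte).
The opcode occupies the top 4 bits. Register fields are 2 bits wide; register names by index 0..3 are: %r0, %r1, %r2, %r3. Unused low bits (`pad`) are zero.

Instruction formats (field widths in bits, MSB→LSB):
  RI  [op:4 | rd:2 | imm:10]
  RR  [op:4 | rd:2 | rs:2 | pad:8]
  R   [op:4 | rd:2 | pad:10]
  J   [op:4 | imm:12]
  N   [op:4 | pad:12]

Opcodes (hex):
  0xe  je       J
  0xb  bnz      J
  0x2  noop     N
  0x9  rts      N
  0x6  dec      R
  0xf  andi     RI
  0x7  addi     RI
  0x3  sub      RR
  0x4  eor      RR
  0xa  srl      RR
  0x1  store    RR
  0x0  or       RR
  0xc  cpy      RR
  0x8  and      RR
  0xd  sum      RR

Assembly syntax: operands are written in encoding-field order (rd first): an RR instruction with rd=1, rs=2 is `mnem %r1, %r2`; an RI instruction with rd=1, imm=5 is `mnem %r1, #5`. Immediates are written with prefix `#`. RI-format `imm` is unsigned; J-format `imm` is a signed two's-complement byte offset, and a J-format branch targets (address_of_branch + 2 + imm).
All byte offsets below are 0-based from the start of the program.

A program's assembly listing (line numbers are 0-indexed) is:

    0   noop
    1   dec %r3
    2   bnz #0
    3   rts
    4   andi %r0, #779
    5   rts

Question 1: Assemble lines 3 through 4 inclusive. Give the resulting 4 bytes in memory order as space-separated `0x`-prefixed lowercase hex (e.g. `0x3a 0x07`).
0x90 0x00 0xf3 0x0b

line 3 (rts): pack op=0x9:4|pad=0:12 = 0x9000; big→ 90 00
line 4 (andi): pack op=0xf:4|rd=0:2|imm=779:10 = 0xf30b; big→ f3 0b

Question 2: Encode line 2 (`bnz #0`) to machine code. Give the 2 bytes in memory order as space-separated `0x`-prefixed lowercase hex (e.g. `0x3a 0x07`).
line 2 (bnz): pack op=0xb:4|imm=0:12 = 0xb000; big→ b0 00

0xb0 0x00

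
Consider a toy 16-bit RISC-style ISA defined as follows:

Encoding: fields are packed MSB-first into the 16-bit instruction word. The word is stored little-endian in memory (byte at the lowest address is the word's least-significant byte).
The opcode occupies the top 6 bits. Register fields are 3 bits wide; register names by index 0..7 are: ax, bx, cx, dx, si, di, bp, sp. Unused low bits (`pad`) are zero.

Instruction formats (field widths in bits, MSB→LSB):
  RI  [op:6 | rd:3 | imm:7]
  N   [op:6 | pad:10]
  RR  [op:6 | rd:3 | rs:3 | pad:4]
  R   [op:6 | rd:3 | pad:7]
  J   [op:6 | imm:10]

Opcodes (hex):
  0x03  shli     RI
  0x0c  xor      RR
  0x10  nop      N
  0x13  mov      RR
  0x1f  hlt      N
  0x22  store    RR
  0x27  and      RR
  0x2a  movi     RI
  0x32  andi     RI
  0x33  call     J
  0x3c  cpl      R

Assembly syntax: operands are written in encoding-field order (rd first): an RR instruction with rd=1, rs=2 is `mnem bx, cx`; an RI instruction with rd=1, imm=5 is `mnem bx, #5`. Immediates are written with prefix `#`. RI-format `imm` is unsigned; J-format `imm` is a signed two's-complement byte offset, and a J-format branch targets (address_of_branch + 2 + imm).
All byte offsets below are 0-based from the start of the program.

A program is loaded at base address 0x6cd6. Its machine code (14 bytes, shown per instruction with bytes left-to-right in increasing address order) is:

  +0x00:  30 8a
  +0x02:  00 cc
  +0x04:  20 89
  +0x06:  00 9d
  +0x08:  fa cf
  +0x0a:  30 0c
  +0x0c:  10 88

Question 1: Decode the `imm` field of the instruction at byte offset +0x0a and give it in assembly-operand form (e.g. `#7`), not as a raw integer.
#48

@+0a  little-endian(30 0c) = 0x0c30
  top 6b → 0x3 → shli [RI]
  rd@[9:7]=0x0 ⇒ ax
  imm@[6:0]=0x30 ⇒ #48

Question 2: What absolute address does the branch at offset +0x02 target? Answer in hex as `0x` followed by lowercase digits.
@+02  little-endian(00 cc) = 0xcc00
  top 6b → 0x33 → call [J]
  imm: (w>>0)&0x3ff=0x0 → #0
  target = base 0x6cd6 + off 0x02 + 2 + imm 0 = 0x6cda

0x6cda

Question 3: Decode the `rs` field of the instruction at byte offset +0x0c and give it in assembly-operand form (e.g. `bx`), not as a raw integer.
bx

off 0x0c: read 10 88 as little → 0x8810
  op=0x8810>>10=0x22 ⇒ store (RR)
  [9:7] rd=0 = ax
  [6:4] rs=1 = bx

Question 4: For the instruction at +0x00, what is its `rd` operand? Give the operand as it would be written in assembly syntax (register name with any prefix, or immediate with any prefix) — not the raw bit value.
si

off 0x00: read 30 8a as little → 0x8a30
  opcode bits[15:10]=0x22: store/RR
  [9:7] rd=4 = si
  [6:4] rs=3 = dx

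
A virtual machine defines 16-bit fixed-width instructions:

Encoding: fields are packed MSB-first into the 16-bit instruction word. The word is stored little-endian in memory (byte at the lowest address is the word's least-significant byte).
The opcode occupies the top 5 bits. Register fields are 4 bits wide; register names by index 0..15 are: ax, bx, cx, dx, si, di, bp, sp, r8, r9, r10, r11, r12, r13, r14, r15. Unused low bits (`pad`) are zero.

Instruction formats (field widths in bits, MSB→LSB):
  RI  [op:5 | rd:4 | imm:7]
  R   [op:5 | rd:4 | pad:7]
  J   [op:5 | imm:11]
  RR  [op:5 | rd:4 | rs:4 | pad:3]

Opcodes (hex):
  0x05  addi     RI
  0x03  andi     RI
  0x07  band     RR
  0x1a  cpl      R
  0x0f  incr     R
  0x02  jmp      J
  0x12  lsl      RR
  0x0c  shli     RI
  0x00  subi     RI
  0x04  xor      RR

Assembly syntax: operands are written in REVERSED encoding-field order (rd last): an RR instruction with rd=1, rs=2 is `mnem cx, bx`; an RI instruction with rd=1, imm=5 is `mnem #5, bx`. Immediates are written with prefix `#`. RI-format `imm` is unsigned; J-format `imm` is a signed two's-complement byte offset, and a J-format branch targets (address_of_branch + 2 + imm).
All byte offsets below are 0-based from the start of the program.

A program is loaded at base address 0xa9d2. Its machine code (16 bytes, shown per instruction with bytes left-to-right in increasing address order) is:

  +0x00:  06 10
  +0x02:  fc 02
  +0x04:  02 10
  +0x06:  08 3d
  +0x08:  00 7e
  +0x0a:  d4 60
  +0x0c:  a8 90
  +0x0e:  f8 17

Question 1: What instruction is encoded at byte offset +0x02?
subi #124, di

@+02  little-endian(fc 02) = 0x02fc
  top 5b → 0x0 → subi [RI]
  [10:7] rd=5 = di
  [6:0] imm=124 = #124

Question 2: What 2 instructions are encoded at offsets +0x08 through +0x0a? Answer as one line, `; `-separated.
incr r12; shli #84, bx

+0x08: 00 7e ⇒ word 0x7e00 (little)
  opcode bits[15:11]=0xf: incr/R
  rd: (w>>7)&0xf=0xc → r12
+0x0a: d4 60 ⇒ word 0x60d4 (little)
  opcode bits[15:11]=0xc: shli/RI
  rd: (w>>7)&0xf=0x1 → bx
  imm: (w>>0)&0x7f=0x54 → #84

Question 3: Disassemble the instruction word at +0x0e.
jmp #-8

+0x0e: f8 17 ⇒ word 0x17f8 (little)
  opcode bits[15:11]=0x2: jmp/J
  imm@[10:0]=0x7f8 (s11→-8) ⇒ #-8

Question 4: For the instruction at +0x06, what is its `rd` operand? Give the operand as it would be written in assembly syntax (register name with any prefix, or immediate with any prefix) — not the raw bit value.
off 0x06: read 08 3d as little → 0x3d08
  op=0x3d08>>11=0x7 ⇒ band (RR)
  [10:7] rd=10 = r10
  [6:3] rs=1 = bx

r10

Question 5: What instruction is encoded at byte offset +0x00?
[00] 06 10 → 0x1006
  top 5b → 0x2 → jmp [J]
  imm@[10:0]=0x6 ⇒ #6

jmp #6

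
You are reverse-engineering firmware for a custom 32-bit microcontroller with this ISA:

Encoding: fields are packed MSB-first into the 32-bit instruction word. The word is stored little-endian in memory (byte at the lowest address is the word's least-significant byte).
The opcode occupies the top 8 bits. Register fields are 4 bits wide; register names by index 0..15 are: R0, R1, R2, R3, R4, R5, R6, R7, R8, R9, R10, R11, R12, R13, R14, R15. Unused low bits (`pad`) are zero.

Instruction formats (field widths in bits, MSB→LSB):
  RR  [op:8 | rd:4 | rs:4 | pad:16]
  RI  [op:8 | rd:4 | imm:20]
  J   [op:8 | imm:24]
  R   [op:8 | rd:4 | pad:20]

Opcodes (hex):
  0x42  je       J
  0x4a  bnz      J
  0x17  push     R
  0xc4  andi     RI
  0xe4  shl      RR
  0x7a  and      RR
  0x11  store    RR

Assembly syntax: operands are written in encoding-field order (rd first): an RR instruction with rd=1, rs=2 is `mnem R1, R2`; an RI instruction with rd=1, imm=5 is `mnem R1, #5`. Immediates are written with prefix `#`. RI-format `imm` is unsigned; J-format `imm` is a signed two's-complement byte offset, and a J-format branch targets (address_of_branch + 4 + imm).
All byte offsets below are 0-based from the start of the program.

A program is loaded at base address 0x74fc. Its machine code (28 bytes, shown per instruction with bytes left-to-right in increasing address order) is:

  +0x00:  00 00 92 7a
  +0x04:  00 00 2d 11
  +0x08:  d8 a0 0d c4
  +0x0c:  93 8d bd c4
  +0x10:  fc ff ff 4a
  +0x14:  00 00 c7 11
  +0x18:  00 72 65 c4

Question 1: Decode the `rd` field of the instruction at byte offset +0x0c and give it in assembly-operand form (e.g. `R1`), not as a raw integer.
[0c] 93 8d bd c4 → 0xc4bd8d93
  opcode bits[31:24]=0xc4: andi/RI
  rd: (w>>20)&0xf=0xb → R11
  imm: (w>>0)&0xfffff=0xd8d93 → #888211

R11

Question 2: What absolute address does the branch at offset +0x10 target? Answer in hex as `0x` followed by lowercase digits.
0x750c

@+10  little-endian(fc ff ff 4a) = 0x4afffffc
  op=0x4afffffc>>24=0x4a ⇒ bnz (J)
  imm: (w>>0)&0xffffff=0xfffffc (s24→-4) → #-4
  target = base 0x74fc + off 0x10 + 4 + imm -4 = 0x750c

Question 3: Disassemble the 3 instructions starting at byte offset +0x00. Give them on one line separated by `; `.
+0x00: 00 00 92 7a ⇒ word 0x7a920000 (little)
  op=0x7a920000>>24=0x7a ⇒ and (RR)
  [23:20] rd=9 = R9
  [19:16] rs=2 = R2
+0x04: 00 00 2d 11 ⇒ word 0x112d0000 (little)
  op=0x112d0000>>24=0x11 ⇒ store (RR)
  [23:20] rd=2 = R2
  [19:16] rs=13 = R13
+0x08: d8 a0 0d c4 ⇒ word 0xc40da0d8 (little)
  op=0xc40da0d8>>24=0xc4 ⇒ andi (RI)
  [23:20] rd=0 = R0
  [19:0] imm=893144 = #893144

and R9, R2; store R2, R13; andi R0, #893144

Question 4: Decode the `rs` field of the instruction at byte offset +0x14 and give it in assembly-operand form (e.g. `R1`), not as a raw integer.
R7

off 0x14: read 00 00 c7 11 as little → 0x11c70000
  top 8b → 0x11 → store [RR]
  rd: (w>>20)&0xf=0xc → R12
  rs: (w>>16)&0xf=0x7 → R7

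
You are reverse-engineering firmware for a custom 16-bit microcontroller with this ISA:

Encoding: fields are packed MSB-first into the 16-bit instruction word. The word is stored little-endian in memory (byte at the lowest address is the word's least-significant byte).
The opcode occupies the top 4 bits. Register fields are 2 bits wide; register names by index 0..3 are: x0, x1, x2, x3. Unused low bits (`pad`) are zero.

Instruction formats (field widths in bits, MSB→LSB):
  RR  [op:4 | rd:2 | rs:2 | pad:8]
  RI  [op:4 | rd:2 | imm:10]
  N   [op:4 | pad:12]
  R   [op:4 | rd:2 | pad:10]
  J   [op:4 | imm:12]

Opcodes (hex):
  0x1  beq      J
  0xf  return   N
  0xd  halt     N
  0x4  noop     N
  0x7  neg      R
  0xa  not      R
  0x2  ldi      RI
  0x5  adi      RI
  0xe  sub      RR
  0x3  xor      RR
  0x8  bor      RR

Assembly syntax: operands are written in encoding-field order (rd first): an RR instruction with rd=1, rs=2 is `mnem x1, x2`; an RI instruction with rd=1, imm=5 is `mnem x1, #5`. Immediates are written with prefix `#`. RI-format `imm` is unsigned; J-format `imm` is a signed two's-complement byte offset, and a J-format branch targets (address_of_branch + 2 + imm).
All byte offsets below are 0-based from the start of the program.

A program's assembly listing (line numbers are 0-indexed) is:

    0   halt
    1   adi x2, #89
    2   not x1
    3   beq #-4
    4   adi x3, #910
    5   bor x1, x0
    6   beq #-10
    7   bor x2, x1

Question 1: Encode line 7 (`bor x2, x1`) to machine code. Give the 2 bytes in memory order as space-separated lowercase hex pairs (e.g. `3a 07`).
00 89

7. bor fields op=0x8:4|rd=2:2|rs=1:2|pad=0:8 → word 8900h → 00 89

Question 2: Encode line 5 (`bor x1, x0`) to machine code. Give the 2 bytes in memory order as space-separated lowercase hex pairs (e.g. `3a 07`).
00 84

line 5 (bor): pack op=0x8:4|rd=1:2|rs=0:2|pad=0:8 = 0x8400; little→ 00 84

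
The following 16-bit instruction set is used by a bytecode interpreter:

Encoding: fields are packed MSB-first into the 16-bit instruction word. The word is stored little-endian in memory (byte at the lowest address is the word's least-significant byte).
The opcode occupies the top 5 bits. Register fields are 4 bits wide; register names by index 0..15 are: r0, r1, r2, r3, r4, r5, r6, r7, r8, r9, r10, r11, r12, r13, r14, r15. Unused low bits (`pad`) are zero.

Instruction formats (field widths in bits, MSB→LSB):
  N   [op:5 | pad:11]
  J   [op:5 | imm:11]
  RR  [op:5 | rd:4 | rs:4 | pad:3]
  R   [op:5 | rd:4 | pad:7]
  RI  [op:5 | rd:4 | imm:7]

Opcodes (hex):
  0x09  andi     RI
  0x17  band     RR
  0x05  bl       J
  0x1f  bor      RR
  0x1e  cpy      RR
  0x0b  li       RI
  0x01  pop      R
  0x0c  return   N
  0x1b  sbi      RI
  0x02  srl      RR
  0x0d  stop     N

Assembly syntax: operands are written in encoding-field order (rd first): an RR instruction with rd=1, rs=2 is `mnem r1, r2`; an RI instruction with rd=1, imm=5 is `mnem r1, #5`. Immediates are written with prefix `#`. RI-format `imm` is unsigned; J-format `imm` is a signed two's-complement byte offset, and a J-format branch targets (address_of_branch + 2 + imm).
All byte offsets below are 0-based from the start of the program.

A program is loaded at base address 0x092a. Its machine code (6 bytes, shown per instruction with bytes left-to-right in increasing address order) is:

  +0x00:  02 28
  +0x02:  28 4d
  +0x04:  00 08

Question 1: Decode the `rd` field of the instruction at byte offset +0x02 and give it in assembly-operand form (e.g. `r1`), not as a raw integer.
r10

[02] 28 4d → 0x4d28
  opcode bits[15:11]=0x9: andi/RI
  rd: (w>>7)&0xf=0xa → r10
  imm: (w>>0)&0x7f=0x28 → #40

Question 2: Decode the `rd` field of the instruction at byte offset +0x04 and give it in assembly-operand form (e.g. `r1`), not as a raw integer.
r0

@+04  little-endian(00 08) = 0x0800
  op=0x0800>>11=0x1 ⇒ pop (R)
  [10:7] rd=0 = r0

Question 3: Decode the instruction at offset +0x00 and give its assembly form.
off 0x00: read 02 28 as little → 0x2802
  op=0x2802>>11=0x5 ⇒ bl (J)
  imm@[10:0]=0x2 ⇒ #2

bl #2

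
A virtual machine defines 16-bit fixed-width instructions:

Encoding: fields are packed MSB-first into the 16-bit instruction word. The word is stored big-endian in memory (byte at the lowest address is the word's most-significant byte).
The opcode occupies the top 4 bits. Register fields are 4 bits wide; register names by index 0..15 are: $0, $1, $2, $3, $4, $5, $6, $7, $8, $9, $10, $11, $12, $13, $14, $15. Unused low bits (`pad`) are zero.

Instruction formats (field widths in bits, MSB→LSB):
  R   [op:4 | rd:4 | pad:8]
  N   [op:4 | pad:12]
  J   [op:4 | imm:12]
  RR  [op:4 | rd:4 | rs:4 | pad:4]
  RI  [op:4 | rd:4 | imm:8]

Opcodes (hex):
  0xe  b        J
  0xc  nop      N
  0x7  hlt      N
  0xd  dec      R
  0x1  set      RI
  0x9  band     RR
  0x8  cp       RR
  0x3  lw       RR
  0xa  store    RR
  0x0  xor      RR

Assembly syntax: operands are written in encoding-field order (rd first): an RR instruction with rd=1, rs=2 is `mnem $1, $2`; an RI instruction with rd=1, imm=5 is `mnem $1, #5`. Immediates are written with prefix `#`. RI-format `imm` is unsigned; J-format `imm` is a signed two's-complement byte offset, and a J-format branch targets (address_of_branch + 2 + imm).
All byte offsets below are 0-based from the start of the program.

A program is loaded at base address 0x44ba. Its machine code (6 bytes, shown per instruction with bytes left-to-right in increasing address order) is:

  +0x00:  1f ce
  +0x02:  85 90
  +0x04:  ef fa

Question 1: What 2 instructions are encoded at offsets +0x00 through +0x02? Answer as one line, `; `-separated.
set $15, #206; cp $5, $9

off 0x00: read 1f ce as big → 0x1fce
  opcode bits[15:12]=0x1: set/RI
  rd@[11:8]=0xf ⇒ $15
  imm@[7:0]=0xce ⇒ #206
off 0x02: read 85 90 as big → 0x8590
  opcode bits[15:12]=0x8: cp/RR
  rd@[11:8]=0x5 ⇒ $5
  rs@[7:4]=0x9 ⇒ $9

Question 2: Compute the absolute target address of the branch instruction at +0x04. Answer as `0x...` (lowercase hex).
0x44ba

off 0x04: read ef fa as big → 0xeffa
  top 4b → 0xe → b [J]
  imm@[11:0]=0xffa (s12→-6) ⇒ #-6
  target = base 0x44ba + off 0x04 + 2 + imm -6 = 0x44ba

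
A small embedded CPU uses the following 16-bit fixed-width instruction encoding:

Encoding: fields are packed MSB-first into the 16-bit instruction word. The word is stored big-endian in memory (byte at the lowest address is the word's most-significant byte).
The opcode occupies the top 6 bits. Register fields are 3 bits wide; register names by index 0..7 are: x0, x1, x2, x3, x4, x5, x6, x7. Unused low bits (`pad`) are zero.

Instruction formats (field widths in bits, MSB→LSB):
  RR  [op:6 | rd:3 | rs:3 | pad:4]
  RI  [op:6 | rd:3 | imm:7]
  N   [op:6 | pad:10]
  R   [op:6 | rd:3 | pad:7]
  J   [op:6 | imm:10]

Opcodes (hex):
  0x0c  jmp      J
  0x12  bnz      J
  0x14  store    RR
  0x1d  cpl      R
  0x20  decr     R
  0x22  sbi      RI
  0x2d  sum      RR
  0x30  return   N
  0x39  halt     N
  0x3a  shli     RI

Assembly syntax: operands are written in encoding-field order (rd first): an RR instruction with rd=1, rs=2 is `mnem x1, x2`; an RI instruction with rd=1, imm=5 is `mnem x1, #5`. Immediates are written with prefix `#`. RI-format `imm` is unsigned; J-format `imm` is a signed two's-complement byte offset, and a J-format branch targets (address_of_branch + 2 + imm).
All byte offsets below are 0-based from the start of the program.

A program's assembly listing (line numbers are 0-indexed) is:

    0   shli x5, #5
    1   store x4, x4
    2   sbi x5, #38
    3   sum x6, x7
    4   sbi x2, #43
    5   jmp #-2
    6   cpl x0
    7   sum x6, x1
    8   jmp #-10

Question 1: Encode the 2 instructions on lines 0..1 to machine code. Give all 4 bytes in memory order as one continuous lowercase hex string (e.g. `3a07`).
ea855240

L0: shli op=0x3a:6|rd=5:3|imm=5:7 ⇒ 0xea85 ⇒ big ea 85
L1: store op=0x14:6|rd=4:3|rs=4:3|pad=0:4 ⇒ 0x5240 ⇒ big 52 40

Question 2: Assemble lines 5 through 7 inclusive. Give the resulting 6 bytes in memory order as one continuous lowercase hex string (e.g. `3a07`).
line 5 (jmp): pack op=0xc:6|imm=-2:10 = 0x33fe; big→ 33 fe
line 6 (cpl): pack op=0x1d:6|rd=0:3|pad=0:7 = 0x7400; big→ 74 00
line 7 (sum): pack op=0x2d:6|rd=6:3|rs=1:3|pad=0:4 = 0xb710; big→ b7 10

33fe7400b710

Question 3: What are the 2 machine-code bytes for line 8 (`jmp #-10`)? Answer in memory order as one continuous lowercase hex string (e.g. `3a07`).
line 8 (jmp): pack op=0xc:6|imm=-10:10 = 0x33f6; big→ 33 f6

33f6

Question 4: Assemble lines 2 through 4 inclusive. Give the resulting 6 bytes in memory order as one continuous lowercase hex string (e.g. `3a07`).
2. sbi fields op=0x22:6|rd=5:3|imm=38:7 → word 8aa6h → 8a a6
3. sum fields op=0x2d:6|rd=6:3|rs=7:3|pad=0:4 → word b770h → b7 70
4. sbi fields op=0x22:6|rd=2:3|imm=43:7 → word 892bh → 89 2b

8aa6b770892b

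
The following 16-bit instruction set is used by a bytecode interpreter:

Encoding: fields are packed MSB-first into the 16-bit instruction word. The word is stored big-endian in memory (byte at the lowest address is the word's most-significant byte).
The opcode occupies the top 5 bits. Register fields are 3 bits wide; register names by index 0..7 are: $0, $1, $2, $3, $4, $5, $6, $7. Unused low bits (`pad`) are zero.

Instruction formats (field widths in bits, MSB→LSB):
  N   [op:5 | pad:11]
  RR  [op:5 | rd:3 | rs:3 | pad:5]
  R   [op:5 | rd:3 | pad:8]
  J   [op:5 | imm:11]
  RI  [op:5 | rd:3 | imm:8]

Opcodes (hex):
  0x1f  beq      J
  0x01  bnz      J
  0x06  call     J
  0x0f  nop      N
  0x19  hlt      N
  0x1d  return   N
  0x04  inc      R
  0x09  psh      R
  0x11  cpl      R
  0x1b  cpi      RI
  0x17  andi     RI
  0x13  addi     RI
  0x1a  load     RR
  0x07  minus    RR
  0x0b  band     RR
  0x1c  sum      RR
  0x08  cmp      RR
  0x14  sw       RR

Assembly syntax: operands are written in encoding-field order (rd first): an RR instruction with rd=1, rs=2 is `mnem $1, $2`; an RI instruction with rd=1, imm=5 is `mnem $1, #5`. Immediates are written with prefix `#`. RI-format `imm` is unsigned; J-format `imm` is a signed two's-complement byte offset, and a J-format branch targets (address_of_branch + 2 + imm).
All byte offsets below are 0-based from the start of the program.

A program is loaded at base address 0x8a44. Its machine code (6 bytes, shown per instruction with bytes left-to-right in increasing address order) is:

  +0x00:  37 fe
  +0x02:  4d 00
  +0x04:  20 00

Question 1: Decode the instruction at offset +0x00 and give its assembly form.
off 0x00: read 37 fe as big → 0x37fe
  opcode bits[15:11]=0x6: call/J
  imm: (w>>0)&0x7ff=0x7fe (s11→-2) → #-2

call #-2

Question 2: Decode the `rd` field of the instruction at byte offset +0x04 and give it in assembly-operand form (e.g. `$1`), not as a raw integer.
+0x04: 20 00 ⇒ word 0x2000 (big)
  opcode bits[15:11]=0x4: inc/R
  rd: (w>>8)&0x7=0x0 → $0

$0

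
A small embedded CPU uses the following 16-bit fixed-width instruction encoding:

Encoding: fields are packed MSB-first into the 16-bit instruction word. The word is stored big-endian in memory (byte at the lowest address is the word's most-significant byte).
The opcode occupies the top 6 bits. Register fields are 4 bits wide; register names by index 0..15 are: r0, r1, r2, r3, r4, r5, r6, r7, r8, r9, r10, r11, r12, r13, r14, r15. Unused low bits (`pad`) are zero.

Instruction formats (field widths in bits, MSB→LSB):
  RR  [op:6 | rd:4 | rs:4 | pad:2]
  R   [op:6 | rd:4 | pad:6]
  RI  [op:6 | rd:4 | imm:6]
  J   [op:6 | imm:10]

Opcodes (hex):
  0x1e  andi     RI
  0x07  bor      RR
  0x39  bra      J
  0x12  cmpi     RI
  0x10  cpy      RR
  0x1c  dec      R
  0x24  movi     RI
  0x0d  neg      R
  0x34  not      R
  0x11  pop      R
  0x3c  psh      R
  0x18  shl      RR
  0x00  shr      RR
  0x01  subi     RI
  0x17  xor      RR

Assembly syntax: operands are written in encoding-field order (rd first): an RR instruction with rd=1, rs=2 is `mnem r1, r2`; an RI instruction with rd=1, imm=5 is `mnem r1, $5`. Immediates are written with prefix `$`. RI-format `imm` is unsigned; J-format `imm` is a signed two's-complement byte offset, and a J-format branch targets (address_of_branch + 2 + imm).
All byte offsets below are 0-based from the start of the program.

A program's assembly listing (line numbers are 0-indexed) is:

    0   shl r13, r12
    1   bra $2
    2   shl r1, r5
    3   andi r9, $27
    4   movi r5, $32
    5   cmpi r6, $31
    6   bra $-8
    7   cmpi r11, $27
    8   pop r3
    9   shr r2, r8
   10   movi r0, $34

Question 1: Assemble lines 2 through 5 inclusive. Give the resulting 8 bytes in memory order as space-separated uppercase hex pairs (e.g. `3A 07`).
2. shl fields op=0x18:6|rd=1:4|rs=5:4|pad=0:2 → word 6054h → 60 54
3. andi fields op=0x1e:6|rd=9:4|imm=27:6 → word 7a5bh → 7a 5b
4. movi fields op=0x24:6|rd=5:4|imm=32:6 → word 9160h → 91 60
5. cmpi fields op=0x12:6|rd=6:4|imm=31:6 → word 499fh → 49 9f

60 54 7A 5B 91 60 49 9F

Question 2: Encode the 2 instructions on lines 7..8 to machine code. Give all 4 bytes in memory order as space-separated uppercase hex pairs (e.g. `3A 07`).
L7: cmpi op=0x12:6|rd=11:4|imm=27:6 ⇒ 0x4adb ⇒ big 4a db
L8: pop op=0x11:6|rd=3:4|pad=0:6 ⇒ 0x44c0 ⇒ big 44 c0

4A DB 44 C0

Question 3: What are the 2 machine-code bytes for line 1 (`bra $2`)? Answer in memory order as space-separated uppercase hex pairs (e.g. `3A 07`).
E4 02

line 1 (bra): pack op=0x39:6|imm=2:10 = 0xe402; big→ e4 02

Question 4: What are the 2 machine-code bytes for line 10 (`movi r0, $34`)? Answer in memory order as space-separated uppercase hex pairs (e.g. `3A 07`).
line 10 (movi): pack op=0x24:6|rd=0:4|imm=34:6 = 0x9022; big→ 90 22

90 22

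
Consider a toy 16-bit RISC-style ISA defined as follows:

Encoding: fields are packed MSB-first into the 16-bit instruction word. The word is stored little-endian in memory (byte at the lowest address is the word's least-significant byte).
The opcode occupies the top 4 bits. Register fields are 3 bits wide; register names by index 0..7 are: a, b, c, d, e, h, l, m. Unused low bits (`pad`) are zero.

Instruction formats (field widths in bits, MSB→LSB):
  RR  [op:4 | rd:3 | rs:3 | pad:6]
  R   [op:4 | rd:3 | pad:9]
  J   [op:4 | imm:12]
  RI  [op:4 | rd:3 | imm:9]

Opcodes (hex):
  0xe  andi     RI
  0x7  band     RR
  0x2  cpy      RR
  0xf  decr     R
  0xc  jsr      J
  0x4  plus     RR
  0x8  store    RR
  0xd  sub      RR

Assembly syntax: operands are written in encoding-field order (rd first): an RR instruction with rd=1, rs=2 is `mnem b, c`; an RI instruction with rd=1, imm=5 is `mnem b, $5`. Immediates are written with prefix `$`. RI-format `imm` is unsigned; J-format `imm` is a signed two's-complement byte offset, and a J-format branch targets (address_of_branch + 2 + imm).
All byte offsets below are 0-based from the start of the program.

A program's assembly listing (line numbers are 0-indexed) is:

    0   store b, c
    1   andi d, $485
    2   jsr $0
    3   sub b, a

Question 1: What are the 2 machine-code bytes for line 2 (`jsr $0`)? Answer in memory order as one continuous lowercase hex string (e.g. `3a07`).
2. jsr fields op=0xc:4|imm=0:12 → word c000h → 00 c0

00c0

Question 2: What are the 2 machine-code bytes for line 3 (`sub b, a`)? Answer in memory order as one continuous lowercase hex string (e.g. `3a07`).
L3: sub op=0xd:4|rd=1:3|rs=0:3|pad=0:6 ⇒ 0xd200 ⇒ little 00 d2

00d2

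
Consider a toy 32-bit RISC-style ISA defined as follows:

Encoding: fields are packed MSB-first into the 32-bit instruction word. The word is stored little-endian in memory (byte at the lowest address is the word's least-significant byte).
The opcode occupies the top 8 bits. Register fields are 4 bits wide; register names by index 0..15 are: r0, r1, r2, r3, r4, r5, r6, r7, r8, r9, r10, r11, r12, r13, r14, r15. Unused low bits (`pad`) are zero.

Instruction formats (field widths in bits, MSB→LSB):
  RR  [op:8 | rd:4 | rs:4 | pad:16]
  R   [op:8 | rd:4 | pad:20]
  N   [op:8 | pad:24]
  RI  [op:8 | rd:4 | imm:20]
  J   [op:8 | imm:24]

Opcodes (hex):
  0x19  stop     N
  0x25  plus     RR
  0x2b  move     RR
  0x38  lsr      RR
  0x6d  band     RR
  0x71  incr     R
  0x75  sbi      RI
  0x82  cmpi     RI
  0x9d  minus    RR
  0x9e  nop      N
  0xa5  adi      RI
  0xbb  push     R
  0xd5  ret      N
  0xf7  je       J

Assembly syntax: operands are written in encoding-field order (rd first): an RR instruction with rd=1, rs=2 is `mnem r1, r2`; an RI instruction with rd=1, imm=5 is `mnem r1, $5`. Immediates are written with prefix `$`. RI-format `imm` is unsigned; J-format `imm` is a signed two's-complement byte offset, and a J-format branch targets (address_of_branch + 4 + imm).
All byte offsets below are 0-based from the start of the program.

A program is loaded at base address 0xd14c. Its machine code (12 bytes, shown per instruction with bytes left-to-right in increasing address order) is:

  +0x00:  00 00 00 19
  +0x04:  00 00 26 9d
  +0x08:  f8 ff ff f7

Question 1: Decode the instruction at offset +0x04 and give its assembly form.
off 0x04: read 00 00 26 9d as little → 0x9d260000
  top 8b → 0x9d → minus [RR]
  rd@[23:20]=0x2 ⇒ r2
  rs@[19:16]=0x6 ⇒ r6

minus r2, r6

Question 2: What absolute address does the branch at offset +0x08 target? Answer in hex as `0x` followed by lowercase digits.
0xd150

off 0x08: read f8 ff ff f7 as little → 0xf7fffff8
  opcode bits[31:24]=0xf7: je/J
  imm: (w>>0)&0xffffff=0xfffff8 (s24→-8) → $-8
  target = base 0xd14c + off 0x08 + 4 + imm -8 = 0xd150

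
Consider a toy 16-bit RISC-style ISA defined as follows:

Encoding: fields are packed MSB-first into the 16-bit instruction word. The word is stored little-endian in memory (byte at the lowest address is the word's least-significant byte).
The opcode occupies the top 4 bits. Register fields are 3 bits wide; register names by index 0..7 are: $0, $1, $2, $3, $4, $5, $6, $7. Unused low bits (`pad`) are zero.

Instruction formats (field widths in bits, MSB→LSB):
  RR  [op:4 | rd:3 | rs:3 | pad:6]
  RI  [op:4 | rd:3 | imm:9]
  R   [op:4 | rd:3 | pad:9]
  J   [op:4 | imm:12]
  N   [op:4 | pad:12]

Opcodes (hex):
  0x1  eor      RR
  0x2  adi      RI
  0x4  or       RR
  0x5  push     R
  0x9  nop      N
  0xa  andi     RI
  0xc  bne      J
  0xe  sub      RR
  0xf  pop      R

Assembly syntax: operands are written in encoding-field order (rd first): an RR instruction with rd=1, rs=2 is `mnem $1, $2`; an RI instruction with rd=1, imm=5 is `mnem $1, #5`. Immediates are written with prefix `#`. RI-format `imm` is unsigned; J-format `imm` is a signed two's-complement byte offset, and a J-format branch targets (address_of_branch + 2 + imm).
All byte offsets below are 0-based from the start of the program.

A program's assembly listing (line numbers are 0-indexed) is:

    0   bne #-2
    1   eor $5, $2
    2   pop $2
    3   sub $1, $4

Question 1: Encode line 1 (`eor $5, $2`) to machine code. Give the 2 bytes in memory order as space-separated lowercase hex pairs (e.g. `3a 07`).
80 1a

L1: eor op=0x1:4|rd=5:3|rs=2:3|pad=0:6 ⇒ 0x1a80 ⇒ little 80 1a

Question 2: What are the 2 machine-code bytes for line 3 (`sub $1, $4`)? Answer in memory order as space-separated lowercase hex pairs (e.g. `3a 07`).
L3: sub op=0xe:4|rd=1:3|rs=4:3|pad=0:6 ⇒ 0xe300 ⇒ little 00 e3

00 e3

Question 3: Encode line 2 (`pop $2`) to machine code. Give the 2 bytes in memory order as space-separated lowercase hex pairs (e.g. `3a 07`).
2. pop fields op=0xf:4|rd=2:3|pad=0:9 → word f400h → 00 f4

00 f4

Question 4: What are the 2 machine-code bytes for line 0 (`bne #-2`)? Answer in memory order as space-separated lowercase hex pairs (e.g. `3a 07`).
fe cf

L0: bne op=0xc:4|imm=-2:12 ⇒ 0xcffe ⇒ little fe cf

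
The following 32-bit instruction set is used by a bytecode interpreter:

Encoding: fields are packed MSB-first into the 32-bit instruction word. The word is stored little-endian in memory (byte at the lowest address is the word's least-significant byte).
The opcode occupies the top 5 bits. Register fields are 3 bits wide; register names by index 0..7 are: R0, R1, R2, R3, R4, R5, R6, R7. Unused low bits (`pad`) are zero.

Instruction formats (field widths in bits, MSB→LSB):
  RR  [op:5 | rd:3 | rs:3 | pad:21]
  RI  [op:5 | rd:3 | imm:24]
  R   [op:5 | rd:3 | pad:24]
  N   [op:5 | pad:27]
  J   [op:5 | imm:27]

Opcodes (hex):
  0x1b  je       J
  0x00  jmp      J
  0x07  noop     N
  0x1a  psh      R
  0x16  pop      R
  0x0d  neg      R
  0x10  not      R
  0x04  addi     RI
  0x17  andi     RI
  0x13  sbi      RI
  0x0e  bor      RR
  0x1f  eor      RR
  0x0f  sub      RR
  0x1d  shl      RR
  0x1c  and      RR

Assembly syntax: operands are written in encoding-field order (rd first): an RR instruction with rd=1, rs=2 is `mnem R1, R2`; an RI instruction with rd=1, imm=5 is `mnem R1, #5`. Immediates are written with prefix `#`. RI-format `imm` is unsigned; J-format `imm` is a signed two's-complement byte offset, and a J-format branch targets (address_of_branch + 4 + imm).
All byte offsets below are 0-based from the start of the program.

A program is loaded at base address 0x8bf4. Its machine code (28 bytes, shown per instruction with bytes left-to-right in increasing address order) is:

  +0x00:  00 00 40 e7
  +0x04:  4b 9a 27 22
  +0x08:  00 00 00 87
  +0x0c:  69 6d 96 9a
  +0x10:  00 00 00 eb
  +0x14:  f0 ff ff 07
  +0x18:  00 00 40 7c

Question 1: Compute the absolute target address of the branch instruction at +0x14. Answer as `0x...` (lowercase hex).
off 0x14: read f0 ff ff 07 as little → 0x07fffff0
  opcode bits[31:27]=0x0: jmp/J
  imm@[26:0]=0x7fffff0 (s27→-16) ⇒ #-16
  target = base 0x8bf4 + off 0x14 + 4 + imm -16 = 0x8bfc

0x8bfc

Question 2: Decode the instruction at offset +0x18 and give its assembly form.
[18] 00 00 40 7c → 0x7c400000
  op=0x7c400000>>27=0xf ⇒ sub (RR)
  rd: (w>>24)&0x7=0x4 → R4
  rs: (w>>21)&0x7=0x2 → R2

sub R4, R2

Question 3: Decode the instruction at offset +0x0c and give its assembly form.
@+0c  little-endian(69 6d 96 9a) = 0x9a966d69
  opcode bits[31:27]=0x13: sbi/RI
  [26:24] rd=2 = R2
  [23:0] imm=9858409 = #9858409

sbi R2, #9858409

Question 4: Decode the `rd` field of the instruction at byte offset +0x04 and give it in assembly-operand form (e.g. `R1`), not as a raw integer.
+0x04: 4b 9a 27 22 ⇒ word 0x22279a4b (little)
  opcode bits[31:27]=0x4: addi/RI
  rd@[26:24]=0x2 ⇒ R2
  imm@[23:0]=0x279a4b ⇒ #2595403

R2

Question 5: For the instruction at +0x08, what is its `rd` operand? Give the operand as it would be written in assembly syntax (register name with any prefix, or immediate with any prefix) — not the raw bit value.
R7

[08] 00 00 00 87 → 0x87000000
  opcode bits[31:27]=0x10: not/R
  rd: (w>>24)&0x7=0x7 → R7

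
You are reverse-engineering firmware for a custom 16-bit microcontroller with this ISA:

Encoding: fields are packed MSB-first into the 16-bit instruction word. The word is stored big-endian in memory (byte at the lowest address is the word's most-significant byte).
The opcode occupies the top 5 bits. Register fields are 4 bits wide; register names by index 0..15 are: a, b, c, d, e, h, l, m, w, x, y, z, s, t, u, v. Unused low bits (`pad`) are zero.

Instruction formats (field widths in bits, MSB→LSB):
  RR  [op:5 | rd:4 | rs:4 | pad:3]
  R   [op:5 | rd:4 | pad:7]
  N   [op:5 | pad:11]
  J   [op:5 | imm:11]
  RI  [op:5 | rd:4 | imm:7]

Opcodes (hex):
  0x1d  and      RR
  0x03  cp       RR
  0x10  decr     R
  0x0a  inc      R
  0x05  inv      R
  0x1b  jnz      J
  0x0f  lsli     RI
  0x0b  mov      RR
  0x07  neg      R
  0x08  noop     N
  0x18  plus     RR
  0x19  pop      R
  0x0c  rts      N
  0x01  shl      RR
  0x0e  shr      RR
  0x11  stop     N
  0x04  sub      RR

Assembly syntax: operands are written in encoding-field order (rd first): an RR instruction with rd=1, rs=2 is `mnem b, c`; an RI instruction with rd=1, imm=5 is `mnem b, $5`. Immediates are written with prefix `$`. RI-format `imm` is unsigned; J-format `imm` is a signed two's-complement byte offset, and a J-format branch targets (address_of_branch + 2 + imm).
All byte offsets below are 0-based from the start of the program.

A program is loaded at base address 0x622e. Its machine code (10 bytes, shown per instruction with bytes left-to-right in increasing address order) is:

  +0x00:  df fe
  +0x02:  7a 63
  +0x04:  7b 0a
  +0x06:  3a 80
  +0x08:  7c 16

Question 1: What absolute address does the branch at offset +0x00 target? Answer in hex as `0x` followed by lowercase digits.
0x622e

+0x00: df fe ⇒ word 0xdffe (big)
  op=0xdffe>>11=0x1b ⇒ jnz (J)
  [10:0] imm=2046 (s11→-2) = $-2
  target = base 0x622e + off 0x00 + 2 + imm -2 = 0x622e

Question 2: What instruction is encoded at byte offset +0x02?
lsli e, $99

[02] 7a 63 → 0x7a63
  top 5b → 0xf → lsli [RI]
  rd: (w>>7)&0xf=0x4 → e
  imm: (w>>0)&0x7f=0x63 → $99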